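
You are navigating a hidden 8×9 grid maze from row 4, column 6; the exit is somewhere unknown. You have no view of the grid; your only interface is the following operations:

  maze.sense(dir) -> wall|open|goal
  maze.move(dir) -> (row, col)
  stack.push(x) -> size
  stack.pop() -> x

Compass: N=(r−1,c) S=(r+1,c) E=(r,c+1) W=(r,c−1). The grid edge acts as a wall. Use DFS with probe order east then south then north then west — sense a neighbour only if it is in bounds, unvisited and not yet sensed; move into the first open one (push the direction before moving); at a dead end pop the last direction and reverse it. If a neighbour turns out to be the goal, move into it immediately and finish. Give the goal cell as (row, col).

-- maze.sense(dir=east) == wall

-- maze.sense(dir=south) == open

-- stack.push(x=south) == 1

-- maze.move(dir=south) == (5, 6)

-- maze.sense(dir=east) == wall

-- maze.sense(dir=south) == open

-- stack.push(x=south) == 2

-- maze.move(dir=south) == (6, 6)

-- maze.sense(dir=east) == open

-- stack.push(x=east) == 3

-- maze.move(dir=east) == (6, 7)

-- maze.sense(dir=east) == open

-- stack.push(x=east) == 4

-- maze.move(dir=east) == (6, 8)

-- maze.sense(dir=south) == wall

-- maze.sense(dir=north) == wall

-- stack.pop() == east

-- maze.move(dir=west) == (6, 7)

-- maze.sense(dir=south) == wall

-- stack.pop() == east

-- maze.move(dir=west) == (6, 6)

-- maze.sense(dir=south) == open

-- stack.push(x=south) == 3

-- maze.move(dir=south) == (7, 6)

-- maze.sense(dir=west) == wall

-- stack.pop() == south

-- maze.move(dir=north) == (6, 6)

-- maze.sense(dir=west) == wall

-- stack.pop() == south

-- maze.move(dir=north) == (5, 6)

-- maze.sense(dir=west) == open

-- stack.push(x=west) == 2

-- maze.move(dir=west) == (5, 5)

-- maze.sense(dir=north) == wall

-- maze.sense(dir=west) == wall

-- stack.pop() == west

-- maze.move(dir=east) == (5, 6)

-- stack.pop() == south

-- maze.move(dir=north) == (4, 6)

-- maze.sense(dir=north) == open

-- stack.push(x=north) == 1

-- maze.move(dir=north) == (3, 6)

-- maze.sense(dir=east) == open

-- stack.push(x=east) == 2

-- maze.move(dir=east) == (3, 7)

-- maze.sense(dir=east) == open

-- stack.push(x=east) == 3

-- maze.move(dir=east) == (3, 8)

-- maze.sense(dir=south) == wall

-- maze.sense(dir=north) == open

-- stack.push(x=north) == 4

-- maze.move(dir=north) == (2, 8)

-- maze.sense(dir=north) == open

-- stack.push(x=north) == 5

-- maze.move(dir=north) == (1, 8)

-- maze.sense(dir=north) == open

-- stack.push(x=north) == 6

-- maze.move(dir=north) == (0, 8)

-- maze.sense(dir=west) == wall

-- stack.pop() == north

-- maze.move(dir=south) == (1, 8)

-- maze.sense(dir=west) == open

-- stack.push(x=west) == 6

-- maze.move(dir=west) == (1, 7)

-- maze.sense(dir=south) == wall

-- maze.sense(dir=west) == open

-- stack.push(x=west) == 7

-- maze.move(dir=west) == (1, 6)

-- maze.sense(dir=south) == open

-- stack.push(x=south) == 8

-- maze.move(dir=south) == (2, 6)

-- maze.sense(dir=west) == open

-- stack.push(x=west) == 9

-- maze.move(dir=west) == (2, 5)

-- maze.sense(dir=south) == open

-- stack.push(x=south) == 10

-- maze.move(dir=south) == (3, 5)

-- maze.sense(dir=west) == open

-- stack.push(x=west) == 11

-- maze.move(dir=west) == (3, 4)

-- maze.sense(dir=south) == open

-- stack.push(x=south) == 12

-- maze.move(dir=south) == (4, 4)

-- maze.sense(dir=west) == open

-- stack.push(x=west) == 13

-- maze.move(dir=west) == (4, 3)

-- maze.sense(dir=south) == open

-- stack.push(x=south) == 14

-- maze.move(dir=south) == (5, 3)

-- maze.sense(dir=south) == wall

-- maze.sense(dir=west) == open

-- stack.push(x=west) == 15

-- maze.move(dir=west) == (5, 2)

-- maze.sense(dir=south) == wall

-- maze.sense(dir=north) == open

-- stack.push(x=north) == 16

-- maze.move(dir=north) == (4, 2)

-- maze.sense(dir=north) == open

-- stack.push(x=north) == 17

-- maze.move(dir=north) == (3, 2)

-- maze.sense(dir=east) == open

-- stack.push(x=east) == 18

-- maze.move(dir=east) == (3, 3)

-- maze.sense(dir=north) == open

-- stack.push(x=north) == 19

-- maze.move(dir=north) == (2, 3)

-- maze.sense(dir=east) == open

-- stack.push(x=east) == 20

-- maze.move(dir=east) == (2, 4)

-- maze.sense(dir=north) == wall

-- stack.pop() == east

-- maze.move(dir=west) == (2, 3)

-- maze.sense(dir=north) == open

-- stack.push(x=north) == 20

-- maze.move(dir=north) == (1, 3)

-- maze.sense(dir=north) == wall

-- maze.sense(dir=west) == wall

-- stack.pop() == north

-- maze.move(dir=south) == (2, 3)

-- maze.sense(dir=west) == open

-- stack.push(x=west) == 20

-- maze.move(dir=west) == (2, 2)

-- maze.sense(dir=west) == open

-- stack.push(x=west) == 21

-- maze.move(dir=west) == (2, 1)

-- maze.sense(dir=south) == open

-- stack.push(x=south) == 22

-- maze.move(dir=south) == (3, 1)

-- maze.sense(dir=south) == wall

-- maze.sense(dir=west) == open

-- stack.push(x=west) == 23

-- maze.move(dir=west) == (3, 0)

-- maze.sense(dir=south) == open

-- stack.push(x=south) == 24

-- maze.move(dir=south) == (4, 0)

-- maze.sense(dir=south) == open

-- stack.push(x=south) == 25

-- maze.move(dir=south) == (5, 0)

-- maze.sense(dir=east) == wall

-- maze.sense(dir=south) == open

-- stack.push(x=south) == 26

-- maze.move(dir=south) == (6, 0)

-- maze.sense(dir=east) == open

-- stack.push(x=east) == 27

-- maze.move(dir=east) == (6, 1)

-- maze.sense(dir=south) == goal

-- maze.move(dir=south) == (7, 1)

Answer: (7, 1)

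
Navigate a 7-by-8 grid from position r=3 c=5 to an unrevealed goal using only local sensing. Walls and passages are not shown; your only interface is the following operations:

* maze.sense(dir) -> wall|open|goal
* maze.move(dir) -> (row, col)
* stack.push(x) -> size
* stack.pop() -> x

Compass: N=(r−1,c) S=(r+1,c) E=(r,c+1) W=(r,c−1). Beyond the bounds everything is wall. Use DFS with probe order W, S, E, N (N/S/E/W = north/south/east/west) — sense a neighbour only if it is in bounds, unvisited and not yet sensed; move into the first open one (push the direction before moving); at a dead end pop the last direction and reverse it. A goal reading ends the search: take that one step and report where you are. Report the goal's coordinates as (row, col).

> maze.sense dir=west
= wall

> maze.sense dir=south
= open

> stack.push x=south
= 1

> maze.move dir=south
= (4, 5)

> maze.sense dir=west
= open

> stack.push x=west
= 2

> maze.move dir=west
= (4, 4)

> maze.sense dir=west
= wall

> maze.sense dir=south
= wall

> stack.pop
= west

> maze.move dir=east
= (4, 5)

> maze.sense dir=south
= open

> stack.push x=south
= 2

> maze.move dir=south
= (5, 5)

> maze.sense dir=south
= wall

> maze.sense dir=east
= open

> stack.push x=east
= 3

> maze.move dir=east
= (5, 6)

> maze.sense dir=south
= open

> stack.push x=south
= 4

> maze.move dir=south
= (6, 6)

> maze.sense dir=east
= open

> stack.push x=east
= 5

> maze.move dir=east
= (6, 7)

> maze.sense dir=north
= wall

> stack.pop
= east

> maze.move dir=west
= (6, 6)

> stack.pop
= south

> maze.move dir=north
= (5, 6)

> maze.sense dir=north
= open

> stack.push x=north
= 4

> maze.move dir=north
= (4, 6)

> maze.sense dir=east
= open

> stack.push x=east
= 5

> maze.move dir=east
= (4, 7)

> maze.sense dir=north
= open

> stack.push x=north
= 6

> maze.move dir=north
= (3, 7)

> maze.sense dir=west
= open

> stack.push x=west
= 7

> maze.move dir=west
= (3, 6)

> maze.sense dir=north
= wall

> stack.pop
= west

> maze.move dir=east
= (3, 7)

> maze.sense dir=north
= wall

> stack.pop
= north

> maze.move dir=south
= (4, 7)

> stack.pop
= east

> maze.move dir=west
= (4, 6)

> stack.pop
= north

> maze.move dir=south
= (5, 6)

> stack.pop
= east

> maze.move dir=west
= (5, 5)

> stack.pop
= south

> maze.move dir=north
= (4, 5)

> stack.pop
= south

> maze.move dir=north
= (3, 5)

> maze.sense dir=north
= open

> stack.push x=north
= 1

> maze.move dir=north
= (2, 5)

> maze.sense dir=west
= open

> stack.push x=west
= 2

> maze.move dir=west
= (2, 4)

> maze.sense dir=west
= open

> stack.push x=west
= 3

> maze.move dir=west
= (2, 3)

> maze.sense dir=west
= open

> stack.push x=west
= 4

> maze.move dir=west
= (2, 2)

> maze.sense dir=west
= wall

> maze.sense dir=south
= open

> stack.push x=south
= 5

> maze.move dir=south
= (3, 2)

> maze.sense dir=west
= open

> stack.push x=west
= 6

> maze.move dir=west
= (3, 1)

> maze.sense dir=west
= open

> stack.push x=west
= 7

> maze.move dir=west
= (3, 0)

> maze.sense dir=south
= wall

> maze.sense dir=north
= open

> stack.push x=north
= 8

> maze.move dir=north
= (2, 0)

> maze.sense dir=north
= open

> stack.push x=north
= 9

> maze.move dir=north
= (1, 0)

> maze.sense dir=east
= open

> stack.push x=east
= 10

> maze.move dir=east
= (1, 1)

> maze.sense dir=east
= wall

> maze.sense dir=north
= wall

> stack.pop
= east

> maze.move dir=west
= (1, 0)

> maze.sense dir=north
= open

> stack.push x=north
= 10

> maze.move dir=north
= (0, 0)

> stack.pop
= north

> maze.move dir=south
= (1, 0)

> stack.pop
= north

> maze.move dir=south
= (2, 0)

> stack.pop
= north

> maze.move dir=south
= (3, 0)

> stack.pop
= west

> maze.move dir=east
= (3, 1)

> maze.sense dir=south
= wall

> stack.pop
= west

> maze.move dir=east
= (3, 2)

> maze.sense dir=south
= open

> stack.push x=south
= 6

> maze.move dir=south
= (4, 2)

> maze.sense dir=south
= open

> stack.push x=south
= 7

> maze.move dir=south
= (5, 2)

> maze.sense dir=west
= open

> stack.push x=west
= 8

> maze.move dir=west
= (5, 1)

> maze.sense dir=west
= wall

> maze.sense dir=south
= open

> stack.push x=south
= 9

> maze.move dir=south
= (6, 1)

> maze.sense dir=west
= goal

> maze.move dir=west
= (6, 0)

Answer: (6, 0)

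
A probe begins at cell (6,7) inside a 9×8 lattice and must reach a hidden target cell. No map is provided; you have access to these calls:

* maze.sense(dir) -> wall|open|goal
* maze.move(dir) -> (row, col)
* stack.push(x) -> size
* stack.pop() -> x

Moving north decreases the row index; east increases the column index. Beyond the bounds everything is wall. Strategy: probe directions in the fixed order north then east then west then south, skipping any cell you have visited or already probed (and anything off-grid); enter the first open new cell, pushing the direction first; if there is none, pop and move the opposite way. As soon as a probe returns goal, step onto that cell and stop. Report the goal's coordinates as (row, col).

I use sense on dir='north', — result: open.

Next I call push on x='north', and get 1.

Then move on dir='north', and observe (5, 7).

Invoking sense on dir='north', giving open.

I call push on x='north', giving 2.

Next I call move on dir='north', giving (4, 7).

I run sense on dir='north', → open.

I invoke push on x='north', giving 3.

Next I call move on dir='north', giving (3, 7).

I use sense on dir='north', → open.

I try push on x='north', and get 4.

I use move on dir='north', — result: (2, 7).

Then sense on dir='north', — result: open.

Then push on x='north', and observe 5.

Now I run move on dir='north', giving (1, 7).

Invoking sense on dir='north', giving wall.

Now I run sense on dir='west', — result: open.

I run push on x='west', and observe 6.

I call move on dir='west', which returns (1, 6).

Calling sense on dir='north', → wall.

I invoke sense on dir='west', and observe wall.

Invoking sense on dir='south', and observe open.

Now I run push on x='south', which returns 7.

I invoke move on dir='south', which returns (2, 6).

I try sense on dir='west', — result: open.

Now I run push on x='west', which returns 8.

Now I run move on dir='west', — result: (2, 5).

I try sense on dir='west', — result: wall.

Now I run sense on dir='south', and get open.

I invoke push on x='south', — result: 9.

Invoking move on dir='south', which returns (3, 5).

I run sense on dir='east', which returns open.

I call push on x='east', — result: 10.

Using move on dir='east', → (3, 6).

Using sense on dir='south', and get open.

I use push on x='south', — result: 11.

I call move on dir='south', and see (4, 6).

Using sense on dir='west', and see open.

I try push on x='west', and get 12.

I invoke move on dir='west', yielding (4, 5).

I call sense on dir='west', : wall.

Now I run sense on dir='south', yielding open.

I try push on x='south', yielding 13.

Using move on dir='south', giving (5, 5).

Now I run sense on dir='east', giving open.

I run push on x='east', : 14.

I try move on dir='east', and see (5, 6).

Next I call sense on dir='south', and get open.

I use push on x='south', which returns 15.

I run move on dir='south', which returns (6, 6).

Calling sense on dir='west', which returns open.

I run push on x='west', and observe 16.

Then move on dir='west', : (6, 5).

I run sense on dir='west', which returns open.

Now I run push on x='west', which returns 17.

I try move on dir='west', → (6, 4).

Using sense on dir='north', which returns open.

Now I run push on x='north', and observe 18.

Then move on dir='north', which returns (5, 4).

Invoking sense on dir='west', and get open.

Calling push on x='west', → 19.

I run move on dir='west', and get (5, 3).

I use sense on dir='north', yielding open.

I run push on x='north', giving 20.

I invoke move on dir='north', giving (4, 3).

Calling sense on dir='north', and observe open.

I use push on x='north', which returns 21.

Now I run move on dir='north', and see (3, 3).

Then sense on dir='north', and observe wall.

Using sense on dir='east', and observe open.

I run push on x='east', → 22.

Using move on dir='east', → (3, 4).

Then pop, giving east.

I call move on dir='west', and get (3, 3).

Then sense on dir='west', and observe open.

I use push on x='west', → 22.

Calling move on dir='west', yielding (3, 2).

Calling sense on dir='north', → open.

I run push on x='north', → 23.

Using move on dir='north', which returns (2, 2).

I call sense on dir='north', and get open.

Then push on x='north', giving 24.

I call move on dir='north', : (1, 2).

I try sense on dir='north', — result: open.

I run push on x='north', yielding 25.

I try move on dir='north', yielding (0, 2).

I try sense on dir='east', and observe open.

I invoke push on x='east', and observe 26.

Calling move on dir='east', — result: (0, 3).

I invoke sense on dir='east', yielding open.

Invoking push on x='east', which returns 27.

Calling move on dir='east', which returns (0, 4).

Now I run sense on dir='east', yielding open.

Calling push on x='east', : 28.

Next I call move on dir='east', and see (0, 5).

I run pop(), and get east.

Next I call move on dir='west', giving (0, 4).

Calling sense on dir='south', giving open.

I run push on x='south', and get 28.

I run move on dir='south', and observe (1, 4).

Then sense on dir='west', yielding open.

Now I run push on x='west', yielding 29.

I run move on dir='west', → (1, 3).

I try pop, giving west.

I invoke move on dir='east', : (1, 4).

I try pop, → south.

Using move on dir='north', giving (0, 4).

Then pop, and get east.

I call move on dir='west', giving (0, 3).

Calling pop, → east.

Calling move on dir='west', → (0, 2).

Using sense on dir='west', giving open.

Using push on x='west', yielding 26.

Now I run move on dir='west', and get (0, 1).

Calling sense on dir='west', → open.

I call push on x='west', which returns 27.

I try move on dir='west', and get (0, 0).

Next I call sense on dir='south', and get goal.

I use move on dir='south', — result: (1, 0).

Answer: (1, 0)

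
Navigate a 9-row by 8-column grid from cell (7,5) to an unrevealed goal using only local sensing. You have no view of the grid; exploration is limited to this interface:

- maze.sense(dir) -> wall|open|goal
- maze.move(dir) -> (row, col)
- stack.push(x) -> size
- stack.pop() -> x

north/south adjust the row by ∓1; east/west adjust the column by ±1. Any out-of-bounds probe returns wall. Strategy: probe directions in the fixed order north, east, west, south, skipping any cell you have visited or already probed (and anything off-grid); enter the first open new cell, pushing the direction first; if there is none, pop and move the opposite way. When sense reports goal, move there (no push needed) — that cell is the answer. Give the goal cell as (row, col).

·→ sense(dir=north)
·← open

·→ push(x=north)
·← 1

·→ move(dir=north)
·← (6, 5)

·→ sense(dir=north)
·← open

·→ push(x=north)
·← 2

·→ move(dir=north)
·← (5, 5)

·→ sense(dir=north)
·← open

·→ push(x=north)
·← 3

·→ move(dir=north)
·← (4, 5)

·→ sense(dir=north)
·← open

·→ push(x=north)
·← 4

·→ move(dir=north)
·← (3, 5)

·→ sense(dir=north)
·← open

·→ push(x=north)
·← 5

·→ move(dir=north)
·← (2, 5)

·→ sense(dir=north)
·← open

·→ push(x=north)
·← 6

·→ move(dir=north)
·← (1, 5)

·→ sense(dir=north)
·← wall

·→ sense(dir=east)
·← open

·→ push(x=east)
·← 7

·→ move(dir=east)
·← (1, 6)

·→ sense(dir=north)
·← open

·→ push(x=north)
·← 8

·→ move(dir=north)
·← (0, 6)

·→ sense(dir=east)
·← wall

·→ pop()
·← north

·→ move(dir=south)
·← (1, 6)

·→ sense(dir=east)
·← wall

·→ sense(dir=south)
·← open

·→ push(x=south)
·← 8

·→ move(dir=south)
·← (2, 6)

·→ sense(dir=east)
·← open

·→ push(x=east)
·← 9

·→ move(dir=east)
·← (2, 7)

·→ sense(dir=south)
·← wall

·→ pop()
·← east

·→ move(dir=west)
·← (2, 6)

·→ sense(dir=south)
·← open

·→ push(x=south)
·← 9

·→ move(dir=south)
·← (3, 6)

·→ sense(dir=south)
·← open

·→ push(x=south)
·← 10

·→ move(dir=south)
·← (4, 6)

·→ sense(dir=east)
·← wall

·→ sense(dir=south)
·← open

·→ push(x=south)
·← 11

·→ move(dir=south)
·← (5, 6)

·→ sense(dir=east)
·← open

·→ push(x=east)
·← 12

·→ move(dir=east)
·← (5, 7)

·→ sense(dir=south)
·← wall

·→ pop()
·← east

·→ move(dir=west)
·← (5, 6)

·→ sense(dir=south)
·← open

·→ push(x=south)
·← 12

·→ move(dir=south)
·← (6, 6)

·→ sense(dir=south)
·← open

·→ push(x=south)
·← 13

·→ move(dir=south)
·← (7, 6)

·→ sense(dir=east)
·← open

·→ push(x=east)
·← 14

·→ move(dir=east)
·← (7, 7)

·→ sense(dir=south)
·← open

·→ push(x=south)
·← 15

·→ move(dir=south)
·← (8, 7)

·→ sense(dir=west)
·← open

·→ push(x=west)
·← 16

·→ move(dir=west)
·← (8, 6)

·→ sense(dir=west)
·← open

·→ push(x=west)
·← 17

·→ move(dir=west)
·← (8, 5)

·→ sense(dir=west)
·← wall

·→ pop()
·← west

·→ move(dir=east)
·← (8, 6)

·→ pop()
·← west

·→ move(dir=east)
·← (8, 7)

·→ pop()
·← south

·→ move(dir=north)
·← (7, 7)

·→ pop()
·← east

·→ move(dir=west)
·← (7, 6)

·→ pop()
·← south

·→ move(dir=north)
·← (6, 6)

·→ pop()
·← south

·→ move(dir=north)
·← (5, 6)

·→ pop()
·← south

·→ move(dir=north)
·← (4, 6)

·→ pop()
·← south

·→ move(dir=north)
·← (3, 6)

·→ pop()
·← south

·→ move(dir=north)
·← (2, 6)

·→ pop()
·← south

·→ move(dir=north)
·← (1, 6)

·→ pop()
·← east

·→ move(dir=west)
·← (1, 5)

·→ sense(dir=west)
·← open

·→ push(x=west)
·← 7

·→ move(dir=west)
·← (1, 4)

·→ sense(dir=north)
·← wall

·→ sense(dir=west)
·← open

·→ push(x=west)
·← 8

·→ move(dir=west)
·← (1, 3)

·→ sense(dir=north)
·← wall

·→ sense(dir=west)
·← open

·→ push(x=west)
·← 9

·→ move(dir=west)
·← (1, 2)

·→ sense(dir=north)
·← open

·→ push(x=north)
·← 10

·→ move(dir=north)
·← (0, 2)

·→ sense(dir=west)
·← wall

·→ pop()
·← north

·→ move(dir=south)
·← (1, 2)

·→ sense(dir=west)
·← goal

·→ move(dir=west)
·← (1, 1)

Answer: (1, 1)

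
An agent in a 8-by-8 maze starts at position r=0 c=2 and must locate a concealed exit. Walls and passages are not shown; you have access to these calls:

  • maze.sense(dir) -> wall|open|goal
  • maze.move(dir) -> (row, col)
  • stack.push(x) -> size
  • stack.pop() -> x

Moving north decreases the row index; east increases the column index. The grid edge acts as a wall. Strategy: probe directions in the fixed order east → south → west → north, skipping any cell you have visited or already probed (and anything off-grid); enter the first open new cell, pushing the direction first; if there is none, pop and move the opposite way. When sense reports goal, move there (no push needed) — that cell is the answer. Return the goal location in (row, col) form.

-> maze.sense(dir→east)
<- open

-> stack.push(x→east)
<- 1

-> maze.move(dir→east)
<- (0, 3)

-> maze.sense(dir→east)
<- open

-> stack.push(x→east)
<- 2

-> maze.move(dir→east)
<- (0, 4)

-> maze.sense(dir→east)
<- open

-> stack.push(x→east)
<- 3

-> maze.move(dir→east)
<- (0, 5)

-> maze.sense(dir→east)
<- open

-> stack.push(x→east)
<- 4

-> maze.move(dir→east)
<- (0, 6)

-> maze.sense(dir→east)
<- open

-> stack.push(x→east)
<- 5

-> maze.move(dir→east)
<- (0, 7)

-> maze.sense(dir→south)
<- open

-> stack.push(x→south)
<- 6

-> maze.move(dir→south)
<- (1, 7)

-> maze.sense(dir→south)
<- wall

-> maze.sense(dir→west)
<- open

-> stack.push(x→west)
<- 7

-> maze.move(dir→west)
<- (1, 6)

-> maze.sense(dir→south)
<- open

-> stack.push(x→south)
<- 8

-> maze.move(dir→south)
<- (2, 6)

-> maze.sense(dir→south)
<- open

-> stack.push(x→south)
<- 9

-> maze.move(dir→south)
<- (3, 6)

-> maze.sense(dir→east)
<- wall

-> maze.sense(dir→south)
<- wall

-> maze.sense(dir→west)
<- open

-> stack.push(x→west)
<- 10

-> maze.move(dir→west)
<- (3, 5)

-> maze.sense(dir→south)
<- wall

-> maze.sense(dir→west)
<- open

-> stack.push(x→west)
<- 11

-> maze.move(dir→west)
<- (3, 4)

-> maze.sense(dir→south)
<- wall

-> maze.sense(dir→west)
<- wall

-> maze.sense(dir→north)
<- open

-> stack.push(x→north)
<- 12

-> maze.move(dir→north)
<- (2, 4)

-> maze.sense(dir→east)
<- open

-> stack.push(x→east)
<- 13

-> maze.move(dir→east)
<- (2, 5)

-> maze.sense(dir→north)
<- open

-> stack.push(x→north)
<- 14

-> maze.move(dir→north)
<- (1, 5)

-> maze.sense(dir→west)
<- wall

-> stack.pop()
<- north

-> maze.move(dir→south)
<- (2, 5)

-> stack.pop()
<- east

-> maze.move(dir→west)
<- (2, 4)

-> maze.sense(dir→west)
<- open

-> stack.push(x→west)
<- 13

-> maze.move(dir→west)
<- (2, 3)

-> maze.sense(dir→west)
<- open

-> stack.push(x→west)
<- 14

-> maze.move(dir→west)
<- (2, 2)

-> maze.sense(dir→south)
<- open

-> stack.push(x→south)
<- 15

-> maze.move(dir→south)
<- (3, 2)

-> maze.sense(dir→south)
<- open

-> stack.push(x→south)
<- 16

-> maze.move(dir→south)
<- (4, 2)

-> maze.sense(dir→east)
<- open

-> stack.push(x→east)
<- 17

-> maze.move(dir→east)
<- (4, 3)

-> maze.sense(dir→south)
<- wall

-> stack.pop()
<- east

-> maze.move(dir→west)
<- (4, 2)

-> maze.sense(dir→south)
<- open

-> stack.push(x→south)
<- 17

-> maze.move(dir→south)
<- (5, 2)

-> maze.sense(dir→south)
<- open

-> stack.push(x→south)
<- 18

-> maze.move(dir→south)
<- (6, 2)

-> maze.sense(dir→east)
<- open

-> stack.push(x→east)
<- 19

-> maze.move(dir→east)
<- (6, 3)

-> maze.sense(dir→east)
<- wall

-> maze.sense(dir→south)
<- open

-> stack.push(x→south)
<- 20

-> maze.move(dir→south)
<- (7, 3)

-> maze.sense(dir→east)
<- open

-> stack.push(x→east)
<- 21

-> maze.move(dir→east)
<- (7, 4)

-> maze.sense(dir→east)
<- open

-> stack.push(x→east)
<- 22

-> maze.move(dir→east)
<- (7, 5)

-> maze.sense(dir→east)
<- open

-> stack.push(x→east)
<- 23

-> maze.move(dir→east)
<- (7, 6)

-> maze.sense(dir→east)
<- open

-> stack.push(x→east)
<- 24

-> maze.move(dir→east)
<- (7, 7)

-> maze.sense(dir→north)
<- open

-> stack.push(x→north)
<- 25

-> maze.move(dir→north)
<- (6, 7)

-> maze.sense(dir→west)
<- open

-> stack.push(x→west)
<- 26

-> maze.move(dir→west)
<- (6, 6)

-> maze.sense(dir→west)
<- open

-> stack.push(x→west)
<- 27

-> maze.move(dir→west)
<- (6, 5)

-> maze.sense(dir→north)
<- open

-> stack.push(x→north)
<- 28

-> maze.move(dir→north)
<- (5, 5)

-> maze.sense(dir→east)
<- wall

-> maze.sense(dir→west)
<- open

-> stack.push(x→west)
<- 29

-> maze.move(dir→west)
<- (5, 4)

-> stack.pop()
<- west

-> maze.move(dir→east)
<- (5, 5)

-> stack.pop()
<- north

-> maze.move(dir→south)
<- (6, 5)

-> stack.pop()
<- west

-> maze.move(dir→east)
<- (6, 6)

-> stack.pop()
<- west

-> maze.move(dir→east)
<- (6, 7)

-> maze.sense(dir→north)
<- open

-> stack.push(x→north)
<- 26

-> maze.move(dir→north)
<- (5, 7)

-> maze.sense(dir→north)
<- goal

-> maze.move(dir→north)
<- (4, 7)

Answer: (4, 7)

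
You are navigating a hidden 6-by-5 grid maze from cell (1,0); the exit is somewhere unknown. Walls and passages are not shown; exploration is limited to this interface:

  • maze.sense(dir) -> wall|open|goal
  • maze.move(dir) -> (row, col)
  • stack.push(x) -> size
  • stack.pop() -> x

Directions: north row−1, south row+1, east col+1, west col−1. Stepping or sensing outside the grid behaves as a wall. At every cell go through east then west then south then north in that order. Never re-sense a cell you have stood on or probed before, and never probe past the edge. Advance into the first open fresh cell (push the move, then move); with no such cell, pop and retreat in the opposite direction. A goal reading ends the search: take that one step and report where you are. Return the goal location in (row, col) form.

Act: maze.sense[dir=east]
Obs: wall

Act: maze.sense[dir=south]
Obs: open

Act: stack.push[x=south]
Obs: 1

Act: maze.move[dir=south]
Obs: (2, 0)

Act: maze.sense[dir=east]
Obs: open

Act: stack.push[x=east]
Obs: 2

Act: maze.move[dir=east]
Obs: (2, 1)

Act: maze.sense[dir=east]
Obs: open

Act: stack.push[x=east]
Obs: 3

Act: maze.move[dir=east]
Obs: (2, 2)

Act: maze.sense[dir=east]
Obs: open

Act: stack.push[x=east]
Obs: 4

Act: maze.move[dir=east]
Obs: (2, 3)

Act: maze.sense[dir=east]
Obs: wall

Act: maze.sense[dir=south]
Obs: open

Act: stack.push[x=south]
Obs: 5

Act: maze.move[dir=south]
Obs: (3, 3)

Act: maze.sense[dir=east]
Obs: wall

Act: maze.sense[dir=west]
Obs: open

Act: stack.push[x=west]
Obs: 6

Act: maze.move[dir=west]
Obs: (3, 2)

Act: maze.sense[dir=west]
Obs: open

Act: stack.push[x=west]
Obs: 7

Act: maze.move[dir=west]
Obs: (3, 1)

Act: maze.sense[dir=west]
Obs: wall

Act: maze.sense[dir=south]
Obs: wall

Act: stack.pop[]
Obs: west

Act: maze.move[dir=east]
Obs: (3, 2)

Act: maze.sense[dir=south]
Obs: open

Act: stack.push[x=south]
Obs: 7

Act: maze.move[dir=south]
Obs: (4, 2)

Act: maze.sense[dir=east]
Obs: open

Act: stack.push[x=east]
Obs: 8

Act: maze.move[dir=east]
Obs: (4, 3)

Act: maze.sense[dir=east]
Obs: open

Act: stack.push[x=east]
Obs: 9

Act: maze.move[dir=east]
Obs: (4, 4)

Act: maze.sense[dir=south]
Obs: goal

Act: maze.move[dir=south]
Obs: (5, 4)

Answer: (5, 4)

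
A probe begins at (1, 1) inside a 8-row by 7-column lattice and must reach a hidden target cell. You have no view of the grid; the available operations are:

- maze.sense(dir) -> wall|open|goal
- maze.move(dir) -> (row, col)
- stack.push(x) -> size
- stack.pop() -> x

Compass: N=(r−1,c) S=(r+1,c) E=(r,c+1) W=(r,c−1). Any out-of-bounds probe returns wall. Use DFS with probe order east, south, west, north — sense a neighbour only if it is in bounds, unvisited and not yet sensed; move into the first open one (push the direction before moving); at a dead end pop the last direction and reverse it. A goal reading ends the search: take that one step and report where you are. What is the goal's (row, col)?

Step: maze.sense[east]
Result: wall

Step: maze.sense[south]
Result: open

Step: stack.push[south]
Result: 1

Step: maze.move[south]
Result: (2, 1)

Step: maze.sense[east]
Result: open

Step: stack.push[east]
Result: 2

Step: maze.move[east]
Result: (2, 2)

Step: maze.sense[east]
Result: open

Step: stack.push[east]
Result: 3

Step: maze.move[east]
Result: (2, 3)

Step: maze.sense[east]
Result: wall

Step: maze.sense[south]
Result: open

Step: stack.push[south]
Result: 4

Step: maze.move[south]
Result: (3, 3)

Step: maze.sense[east]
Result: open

Step: stack.push[east]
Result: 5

Step: maze.move[east]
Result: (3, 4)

Step: maze.sense[east]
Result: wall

Step: maze.sense[south]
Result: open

Step: stack.push[south]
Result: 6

Step: maze.move[south]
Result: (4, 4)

Step: maze.sense[east]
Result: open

Step: stack.push[east]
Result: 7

Step: maze.move[east]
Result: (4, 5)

Step: maze.sense[east]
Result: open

Step: stack.push[east]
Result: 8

Step: maze.move[east]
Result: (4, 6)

Step: maze.sense[south]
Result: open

Step: stack.push[south]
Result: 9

Step: maze.move[south]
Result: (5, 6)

Step: maze.sense[south]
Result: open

Step: stack.push[south]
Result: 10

Step: maze.move[south]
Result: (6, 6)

Step: maze.sense[south]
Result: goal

Step: maze.move[south]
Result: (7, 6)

Answer: (7, 6)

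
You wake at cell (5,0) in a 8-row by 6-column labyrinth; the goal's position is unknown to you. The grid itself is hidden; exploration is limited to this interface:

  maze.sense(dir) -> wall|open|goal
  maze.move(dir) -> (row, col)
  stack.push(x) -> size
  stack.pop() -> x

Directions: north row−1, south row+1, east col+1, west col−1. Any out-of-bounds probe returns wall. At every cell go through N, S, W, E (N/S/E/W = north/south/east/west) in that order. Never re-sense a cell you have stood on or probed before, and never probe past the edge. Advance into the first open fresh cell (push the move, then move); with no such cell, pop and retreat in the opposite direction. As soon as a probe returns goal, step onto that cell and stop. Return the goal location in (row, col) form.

>>> sense dir→north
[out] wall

>>> sense dir→south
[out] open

>>> push x→south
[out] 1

>>> move dir→south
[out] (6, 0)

>>> sense dir→south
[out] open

>>> push x→south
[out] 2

>>> move dir→south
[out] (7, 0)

>>> sense dir→east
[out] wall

>>> pop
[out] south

>>> move dir→north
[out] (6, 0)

>>> sense dir→east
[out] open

>>> push x→east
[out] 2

>>> move dir→east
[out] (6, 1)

>>> sense dir→north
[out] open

>>> push x→north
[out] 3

>>> move dir→north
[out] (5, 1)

>>> sense dir→north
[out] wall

>>> sense dir→east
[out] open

>>> push x→east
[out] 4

>>> move dir→east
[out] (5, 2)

>>> sense dir→north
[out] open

>>> push x→north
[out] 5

>>> move dir→north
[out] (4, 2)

>>> sense dir→north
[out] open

>>> push x→north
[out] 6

>>> move dir→north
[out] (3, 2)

>>> sense dir→north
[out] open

>>> push x→north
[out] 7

>>> move dir→north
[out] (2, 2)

>>> sense dir→north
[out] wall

>>> sense dir→west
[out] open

>>> push x→west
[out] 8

>>> move dir→west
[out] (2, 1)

>>> sense dir→north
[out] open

>>> push x→north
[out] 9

>>> move dir→north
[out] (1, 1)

>>> sense dir→north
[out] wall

>>> sense dir→west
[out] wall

>>> pop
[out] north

>>> move dir→south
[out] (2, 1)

>>> sense dir→south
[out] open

>>> push x→south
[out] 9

>>> move dir→south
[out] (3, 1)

>>> sense dir→west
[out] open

>>> push x→west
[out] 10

>>> move dir→west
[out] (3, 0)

>>> sense dir→north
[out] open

>>> push x→north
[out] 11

>>> move dir→north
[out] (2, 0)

>>> pop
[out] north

>>> move dir→south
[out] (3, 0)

>>> pop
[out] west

>>> move dir→east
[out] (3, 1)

>>> pop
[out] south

>>> move dir→north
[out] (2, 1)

>>> pop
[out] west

>>> move dir→east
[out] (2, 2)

>>> sense dir→east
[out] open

>>> push x→east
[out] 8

>>> move dir→east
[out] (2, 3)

>>> sense dir→north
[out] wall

>>> sense dir→south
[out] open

>>> push x→south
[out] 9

>>> move dir→south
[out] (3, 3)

>>> sense dir→south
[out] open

>>> push x→south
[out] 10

>>> move dir→south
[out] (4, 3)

>>> sense dir→south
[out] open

>>> push x→south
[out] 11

>>> move dir→south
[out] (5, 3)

>>> sense dir→south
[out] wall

>>> sense dir→east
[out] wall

>>> pop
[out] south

>>> move dir→north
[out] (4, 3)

>>> sense dir→east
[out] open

>>> push x→east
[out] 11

>>> move dir→east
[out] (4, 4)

>>> sense dir→north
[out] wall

>>> sense dir→east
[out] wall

>>> pop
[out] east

>>> move dir→west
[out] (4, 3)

>>> pop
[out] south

>>> move dir→north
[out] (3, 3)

>>> pop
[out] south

>>> move dir→north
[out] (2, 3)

>>> sense dir→east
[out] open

>>> push x→east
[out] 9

>>> move dir→east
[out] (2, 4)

>>> sense dir→north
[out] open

>>> push x→north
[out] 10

>>> move dir→north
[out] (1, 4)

>>> sense dir→north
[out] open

>>> push x→north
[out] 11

>>> move dir→north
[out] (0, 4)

>>> sense dir→west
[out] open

>>> push x→west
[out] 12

>>> move dir→west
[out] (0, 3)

>>> sense dir→west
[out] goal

>>> move dir→west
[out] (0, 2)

Answer: (0, 2)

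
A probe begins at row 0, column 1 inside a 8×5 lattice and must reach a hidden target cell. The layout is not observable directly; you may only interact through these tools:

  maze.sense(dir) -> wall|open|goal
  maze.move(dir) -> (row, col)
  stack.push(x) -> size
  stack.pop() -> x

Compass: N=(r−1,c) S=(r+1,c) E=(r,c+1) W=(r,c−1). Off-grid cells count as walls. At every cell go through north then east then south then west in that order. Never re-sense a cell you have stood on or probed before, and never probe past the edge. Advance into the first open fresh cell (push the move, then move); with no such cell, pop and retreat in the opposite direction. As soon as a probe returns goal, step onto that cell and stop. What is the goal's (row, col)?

% maze.sense dir→east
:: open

% stack.push x→east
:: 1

% maze.move dir→east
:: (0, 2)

% maze.sense dir→east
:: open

% stack.push x→east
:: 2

% maze.move dir→east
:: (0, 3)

% maze.sense dir→east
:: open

% stack.push x→east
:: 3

% maze.move dir→east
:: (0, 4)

% maze.sense dir→south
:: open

% stack.push x→south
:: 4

% maze.move dir→south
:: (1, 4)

% maze.sense dir→south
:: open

% stack.push x→south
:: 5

% maze.move dir→south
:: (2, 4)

% maze.sense dir→south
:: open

% stack.push x→south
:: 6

% maze.move dir→south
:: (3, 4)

% maze.sense dir→south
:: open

% stack.push x→south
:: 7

% maze.move dir→south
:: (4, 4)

% maze.sense dir→south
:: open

% stack.push x→south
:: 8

% maze.move dir→south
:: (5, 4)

% maze.sense dir→south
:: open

% stack.push x→south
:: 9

% maze.move dir→south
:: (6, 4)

% maze.sense dir→south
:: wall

% maze.sense dir→west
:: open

% stack.push x→west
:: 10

% maze.move dir→west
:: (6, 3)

% maze.sense dir→north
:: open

% stack.push x→north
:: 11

% maze.move dir→north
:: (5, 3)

% maze.sense dir→north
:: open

% stack.push x→north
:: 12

% maze.move dir→north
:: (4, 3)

% maze.sense dir→north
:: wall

% maze.sense dir→west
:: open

% stack.push x→west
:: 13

% maze.move dir→west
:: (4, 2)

% maze.sense dir→north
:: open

% stack.push x→north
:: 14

% maze.move dir→north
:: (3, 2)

% maze.sense dir→north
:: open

% stack.push x→north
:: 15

% maze.move dir→north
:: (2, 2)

% maze.sense dir→north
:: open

% stack.push x→north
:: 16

% maze.move dir→north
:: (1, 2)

% maze.sense dir→east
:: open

% stack.push x→east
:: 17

% maze.move dir→east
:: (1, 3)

% maze.sense dir→south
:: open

% stack.push x→south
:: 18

% maze.move dir→south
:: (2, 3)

% stack.pop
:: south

% maze.move dir→north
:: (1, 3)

% stack.pop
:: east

% maze.move dir→west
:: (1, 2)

% maze.sense dir→west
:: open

% stack.push x→west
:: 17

% maze.move dir→west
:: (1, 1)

% maze.sense dir→south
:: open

% stack.push x→south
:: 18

% maze.move dir→south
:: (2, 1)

% maze.sense dir→south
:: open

% stack.push x→south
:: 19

% maze.move dir→south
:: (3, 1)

% maze.sense dir→south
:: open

% stack.push x→south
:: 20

% maze.move dir→south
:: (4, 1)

% maze.sense dir→south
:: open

% stack.push x→south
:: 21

% maze.move dir→south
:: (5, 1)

% maze.sense dir→east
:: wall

% maze.sense dir→south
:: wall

% maze.sense dir→west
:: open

% stack.push x→west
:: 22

% maze.move dir→west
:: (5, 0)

% maze.sense dir→north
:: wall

% maze.sense dir→south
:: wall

% stack.pop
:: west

% maze.move dir→east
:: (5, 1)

% stack.pop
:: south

% maze.move dir→north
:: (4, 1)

% stack.pop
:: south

% maze.move dir→north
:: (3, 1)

% maze.sense dir→west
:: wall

% stack.pop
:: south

% maze.move dir→north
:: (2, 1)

% maze.sense dir→west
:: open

% stack.push x→west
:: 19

% maze.move dir→west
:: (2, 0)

% maze.sense dir→north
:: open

% stack.push x→north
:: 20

% maze.move dir→north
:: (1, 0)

% maze.sense dir→north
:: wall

% stack.pop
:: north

% maze.move dir→south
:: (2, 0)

% stack.pop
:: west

% maze.move dir→east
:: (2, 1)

% stack.pop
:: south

% maze.move dir→north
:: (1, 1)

% stack.pop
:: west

% maze.move dir→east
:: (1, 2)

% stack.pop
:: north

% maze.move dir→south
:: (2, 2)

% stack.pop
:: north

% maze.move dir→south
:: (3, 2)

% stack.pop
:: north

% maze.move dir→south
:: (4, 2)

% stack.pop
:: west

% maze.move dir→east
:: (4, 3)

% stack.pop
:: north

% maze.move dir→south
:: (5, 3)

% stack.pop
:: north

% maze.move dir→south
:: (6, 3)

% maze.sense dir→south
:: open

% stack.push x→south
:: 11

% maze.move dir→south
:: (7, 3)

% maze.sense dir→west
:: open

% stack.push x→west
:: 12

% maze.move dir→west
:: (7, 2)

% maze.sense dir→north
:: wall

% maze.sense dir→west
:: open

% stack.push x→west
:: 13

% maze.move dir→west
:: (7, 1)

% maze.sense dir→west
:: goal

% maze.move dir→west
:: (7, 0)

Answer: (7, 0)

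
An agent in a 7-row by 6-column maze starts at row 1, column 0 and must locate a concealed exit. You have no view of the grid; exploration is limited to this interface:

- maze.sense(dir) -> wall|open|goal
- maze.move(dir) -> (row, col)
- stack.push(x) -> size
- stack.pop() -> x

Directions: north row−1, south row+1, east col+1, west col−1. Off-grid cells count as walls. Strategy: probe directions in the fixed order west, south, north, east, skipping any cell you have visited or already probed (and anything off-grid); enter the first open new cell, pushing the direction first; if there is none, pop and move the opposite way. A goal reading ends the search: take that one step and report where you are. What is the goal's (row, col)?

;; maze.sense(dir→south) : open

;; stack.push(x→south) : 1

;; maze.move(dir→south) : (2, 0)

;; maze.sense(dir→south) : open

;; stack.push(x→south) : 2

;; maze.move(dir→south) : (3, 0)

;; maze.sense(dir→south) : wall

;; maze.sense(dir→east) : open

;; stack.push(x→east) : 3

;; maze.move(dir→east) : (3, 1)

;; maze.sense(dir→south) : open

;; stack.push(x→south) : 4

;; maze.move(dir→south) : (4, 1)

;; maze.sense(dir→south) : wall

;; maze.sense(dir→east) : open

;; stack.push(x→east) : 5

;; maze.move(dir→east) : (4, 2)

;; maze.sense(dir→south) : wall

;; maze.sense(dir→north) : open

;; stack.push(x→north) : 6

;; maze.move(dir→north) : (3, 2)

;; maze.sense(dir→north) : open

;; stack.push(x→north) : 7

;; maze.move(dir→north) : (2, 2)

;; maze.sense(dir→west) : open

;; stack.push(x→west) : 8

;; maze.move(dir→west) : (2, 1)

;; maze.sense(dir→north) : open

;; stack.push(x→north) : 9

;; maze.move(dir→north) : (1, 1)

;; maze.sense(dir→north) : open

;; stack.push(x→north) : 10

;; maze.move(dir→north) : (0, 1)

;; maze.sense(dir→west) : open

;; stack.push(x→west) : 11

;; maze.move(dir→west) : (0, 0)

;; stack.pop() : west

;; maze.move(dir→east) : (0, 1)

;; maze.sense(dir→east) : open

;; stack.push(x→east) : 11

;; maze.move(dir→east) : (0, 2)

;; maze.sense(dir→south) : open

;; stack.push(x→south) : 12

;; maze.move(dir→south) : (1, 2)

;; maze.sense(dir→east) : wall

;; stack.pop() : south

;; maze.move(dir→north) : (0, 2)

;; maze.sense(dir→east) : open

;; stack.push(x→east) : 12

;; maze.move(dir→east) : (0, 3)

;; maze.sense(dir→east) : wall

;; stack.pop() : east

;; maze.move(dir→west) : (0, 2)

;; stack.pop() : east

;; maze.move(dir→west) : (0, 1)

;; stack.pop() : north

;; maze.move(dir→south) : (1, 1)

;; stack.pop() : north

;; maze.move(dir→south) : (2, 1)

;; stack.pop() : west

;; maze.move(dir→east) : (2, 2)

;; maze.sense(dir→east) : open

;; stack.push(x→east) : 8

;; maze.move(dir→east) : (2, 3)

;; maze.sense(dir→south) : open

;; stack.push(x→south) : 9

;; maze.move(dir→south) : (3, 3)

;; maze.sense(dir→south) : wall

;; maze.sense(dir→east) : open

;; stack.push(x→east) : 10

;; maze.move(dir→east) : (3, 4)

;; maze.sense(dir→south) : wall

;; maze.sense(dir→north) : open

;; stack.push(x→north) : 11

;; maze.move(dir→north) : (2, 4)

;; maze.sense(dir→north) : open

;; stack.push(x→north) : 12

;; maze.move(dir→north) : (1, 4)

;; maze.sense(dir→east) : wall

;; stack.pop() : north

;; maze.move(dir→south) : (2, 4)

;; maze.sense(dir→east) : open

;; stack.push(x→east) : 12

;; maze.move(dir→east) : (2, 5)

;; maze.sense(dir→south) : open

;; stack.push(x→south) : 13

;; maze.move(dir→south) : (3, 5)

;; maze.sense(dir→south) : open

;; stack.push(x→south) : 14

;; maze.move(dir→south) : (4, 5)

;; maze.sense(dir→south) : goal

;; maze.move(dir→south) : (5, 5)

Answer: (5, 5)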